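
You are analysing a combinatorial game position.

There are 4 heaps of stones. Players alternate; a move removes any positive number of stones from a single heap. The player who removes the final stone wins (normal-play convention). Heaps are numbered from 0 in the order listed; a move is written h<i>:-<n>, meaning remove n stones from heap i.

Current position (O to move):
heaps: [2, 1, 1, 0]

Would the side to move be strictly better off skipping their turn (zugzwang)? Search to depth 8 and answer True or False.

p1 O@[(2,1,1,0)]: h0:-1[(1,1,1,0)]-1 h0:-2[(0,1,1,0)]+1* h1:-1[(2,0,1,0)]-1 h2:-1[(2,1,0,0)]-1
p2 X@[(0,1,1,0)]: h1:-1[(0,0,1,0)]-1* h2:-1[(0,1,0,0)]-1
p3 O@[(0,0,1,0)]: h2:-1[(0,0,0,0)]+1*
p4 X@[(0,0,0,0)] terminal -1; root [(2,1,1,0)] d8
suppose O passes — search the same position with X to move:
pass> p1 X@[(2,1,1,0)]: h0:-1[(1,1,1,0)]-1 h0:-2[(0,1,1,0)]+1* h1:-1[(2,0,1,0)]-1 h2:-1[(2,1,0,0)]-1
pass> p2 O@[(0,1,1,0)]: h1:-1[(0,0,1,0)]-1* h2:-1[(0,1,0,0)]-1
pass> p3 X@[(0,0,1,0)]: h2:-1[(0,0,0,0)]+1*
pass> p4 O@[(0,0,0,0)] terminal -1; root [(2,1,1,0)] d8
for O: play +1, pass -1

zugzwang((2,1,1,0), O) = False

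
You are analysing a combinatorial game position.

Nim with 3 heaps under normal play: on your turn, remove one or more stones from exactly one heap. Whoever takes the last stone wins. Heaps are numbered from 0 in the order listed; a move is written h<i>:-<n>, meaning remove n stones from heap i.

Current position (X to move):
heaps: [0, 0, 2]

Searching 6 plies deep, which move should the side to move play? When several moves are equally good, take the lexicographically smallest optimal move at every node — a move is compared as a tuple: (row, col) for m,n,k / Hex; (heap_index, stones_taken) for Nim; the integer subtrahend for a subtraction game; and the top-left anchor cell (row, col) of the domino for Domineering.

p1 X@[(0,0,2)]: h2:-1[(0,0,1)]-1 h2:-2[(0,0,0)]+1*
p2 O@[(0,0,0)] terminal -1; root [(0,0,2)] d6

X's best at [(0,0,2)]: h2:-2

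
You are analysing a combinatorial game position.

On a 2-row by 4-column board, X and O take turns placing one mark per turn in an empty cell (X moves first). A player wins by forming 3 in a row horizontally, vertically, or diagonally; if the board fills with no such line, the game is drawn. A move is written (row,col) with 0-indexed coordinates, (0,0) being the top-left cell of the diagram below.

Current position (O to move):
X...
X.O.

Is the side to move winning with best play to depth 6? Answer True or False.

O winning at [X.../X.O.]: False

[X.../X.O.] O move#1: (0,1):+0/XO../X.O.*, (0,2):+0/X.O./X.O., (0,3):+0/X..O/X.O., (1,1):+0/X.../XOO., (1,3):+0/X.../X.OO
[XO../X.O.] X move#2: (0,2):+0/XOX./X.O.*, (0,3):+0/XO.X/X.O., (1,1):+0/XO../XXO., (1,3):+0/XO../X.OX
[XOX./X.O.] O move#3: (0,3):+0/XOXO/X.O.*, (1,1):+0/XOX./XOO., (1,3):+0/XOX./X.OO
[XOXO/X.O.] X move#4: (1,1):+0/XOXO/XXO.*, (1,3):+0/XOXO/X.OX
[XOXO/XXO.] O move#5: (1,3):+0/XOXO/XXOO*
[XOXO/XXOO] end (terminal +0, X#6); searched X.../X.O. to 6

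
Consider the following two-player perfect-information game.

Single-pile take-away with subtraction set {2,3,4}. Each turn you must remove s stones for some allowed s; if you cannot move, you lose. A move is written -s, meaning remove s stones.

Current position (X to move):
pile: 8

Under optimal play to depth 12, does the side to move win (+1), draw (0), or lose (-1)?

ply 1, X at 8 | -2=+1→6*; -3=-1→5; -4=-1→4
ply 2, O at 6 | -2=-1→4*; -3=-1→3; -4=-1→2
ply 3, X at 4 | -2=-1→2; -3=+1→1*; -4=+1→0
ply 4: 1 is terminal -1 (O); from 8 depth 12

value(8, X) = +1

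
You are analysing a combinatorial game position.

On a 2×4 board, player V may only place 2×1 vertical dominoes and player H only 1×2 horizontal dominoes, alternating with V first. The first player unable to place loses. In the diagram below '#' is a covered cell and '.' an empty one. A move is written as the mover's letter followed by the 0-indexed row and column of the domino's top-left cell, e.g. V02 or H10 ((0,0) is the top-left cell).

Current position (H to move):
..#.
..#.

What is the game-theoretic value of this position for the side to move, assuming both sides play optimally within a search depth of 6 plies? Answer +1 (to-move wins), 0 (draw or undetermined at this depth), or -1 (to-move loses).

p1 H@[..#./..#.]: H00[###./..#.]+1* H10[..#./###.]+1
p2 V@[###./..#.]: V03[####/..##]-1*
p3 H@[####/..##]: H10[####/####]+1*
p4 V@[####/####] terminal -1; root [..#./..#.] d6

value(..#./..#., H) = +1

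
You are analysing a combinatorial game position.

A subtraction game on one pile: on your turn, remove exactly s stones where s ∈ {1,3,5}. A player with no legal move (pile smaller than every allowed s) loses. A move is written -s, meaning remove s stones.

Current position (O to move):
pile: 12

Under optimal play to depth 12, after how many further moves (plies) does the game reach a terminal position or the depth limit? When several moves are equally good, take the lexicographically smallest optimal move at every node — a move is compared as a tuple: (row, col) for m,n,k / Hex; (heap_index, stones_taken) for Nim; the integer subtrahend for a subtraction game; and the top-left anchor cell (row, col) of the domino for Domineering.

[12] O move#1: -1:-1/11*, -3:-1/9, -5:-1/7
[11] X move#2: -1:+1/10*, -3:+1/8, -5:+1/6
[10] O move#3: -1:-1/9*, -3:-1/7, -5:-1/5
[9] X move#4: -1:+1/8*, -3:+1/6, -5:+1/4
[8] O move#5: -1:-1/7*, -3:-1/5, -5:-1/3
[7] X move#6: -1:+1/6*, -3:+1/4, -5:+1/2
[6] O move#7: -1:-1/5*, -3:-1/3, -5:-1/1
[5] X move#8: -1:+1/4*, -3:+1/2, -5:+1/0
[4] O move#9: -1:-1/3*, -3:-1/1
[3] X move#10: -1:+1/2*, -3:+1/0
[2] O move#11: -1:-1/1*
[1] X move#12: -1:+1/0*
[0] end (terminal -1, O#13); searched 12 to 12

PV length from [12]: 12 plies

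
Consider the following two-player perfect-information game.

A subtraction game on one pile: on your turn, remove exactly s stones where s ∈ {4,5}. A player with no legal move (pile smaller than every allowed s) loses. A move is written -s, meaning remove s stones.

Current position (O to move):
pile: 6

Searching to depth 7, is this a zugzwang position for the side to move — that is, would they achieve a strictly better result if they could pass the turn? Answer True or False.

zugzwang(6, O) = False

ply 1, O at 6 | -4=+1→2*; -5=+1→1
ply 2: 2 is terminal -1 (X); from 6 depth 7
if O skipped the turn, X would face:
~ ply 1, X at 6 | -4=+1→2*; -5=+1→1
~ ply 2: 2 is terminal -1 (O); from 6 depth 7
compare (O): move=+1 vs pass=-1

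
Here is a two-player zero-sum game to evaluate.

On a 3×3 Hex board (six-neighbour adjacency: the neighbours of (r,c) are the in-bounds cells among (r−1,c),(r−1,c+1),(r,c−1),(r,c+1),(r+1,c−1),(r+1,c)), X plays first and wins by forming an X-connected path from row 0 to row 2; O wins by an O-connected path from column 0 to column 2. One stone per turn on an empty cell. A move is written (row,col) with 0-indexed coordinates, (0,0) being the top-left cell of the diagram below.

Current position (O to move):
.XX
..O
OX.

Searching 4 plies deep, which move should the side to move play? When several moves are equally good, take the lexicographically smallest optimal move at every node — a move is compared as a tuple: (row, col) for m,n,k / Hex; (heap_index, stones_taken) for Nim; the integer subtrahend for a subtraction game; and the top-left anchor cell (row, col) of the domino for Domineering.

ply 1, O at .XX/..O/OX. | (0,0)=-1→OXX/..O/OX.; (1,0)=-1→.XX/O.O/OX.; (1,1)=+1→.XX/.OO/OX.*; (2,2)=-1→.XX/..O/OXO
ply 2: .XX/.OO/OX. is terminal -1 (X); from .XX/..O/OX. depth 4

O's best at [.XX/..O/OX.]: (1,1)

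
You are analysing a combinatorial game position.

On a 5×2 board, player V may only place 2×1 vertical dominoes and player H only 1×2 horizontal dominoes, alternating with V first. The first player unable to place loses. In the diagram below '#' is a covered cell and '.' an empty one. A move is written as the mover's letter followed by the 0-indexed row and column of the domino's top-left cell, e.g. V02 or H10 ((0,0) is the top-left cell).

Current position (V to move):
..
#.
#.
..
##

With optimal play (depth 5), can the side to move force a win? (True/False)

V winning at [../#./#./../##]: False

p1 V@[../#./#./../##]: V01[.#/##/#./../##]-1* V11[../##/##/../##]-1 V21[../#./##/.#/##]-1
p2 H@[.#/##/#./../##]: H30[.#/##/#./##/##]+1*
p3 V@[.#/##/#./##/##] terminal -1; root [../#./#./../##] d5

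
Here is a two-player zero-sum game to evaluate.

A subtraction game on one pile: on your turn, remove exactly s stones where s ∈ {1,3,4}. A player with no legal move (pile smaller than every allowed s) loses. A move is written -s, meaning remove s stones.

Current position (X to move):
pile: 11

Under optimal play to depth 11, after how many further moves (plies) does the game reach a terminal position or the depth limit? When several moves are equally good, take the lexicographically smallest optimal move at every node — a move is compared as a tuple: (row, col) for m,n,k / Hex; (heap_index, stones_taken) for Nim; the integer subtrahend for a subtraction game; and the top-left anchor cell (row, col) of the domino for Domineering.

PV length from [11]: 5 plies

ply 1, X at 11 | -1=-1→10; -3=-1→8; -4=+1→7*
ply 2, O at 7 | -1=-1→6*; -3=-1→4; -4=-1→3
ply 3, X at 6 | -1=-1→5; -3=-1→3; -4=+1→2*
ply 4, O at 2 | -1=-1→1*
ply 5, X at 1 | -1=+1→0*
ply 6: 0 is terminal -1 (O); from 11 depth 11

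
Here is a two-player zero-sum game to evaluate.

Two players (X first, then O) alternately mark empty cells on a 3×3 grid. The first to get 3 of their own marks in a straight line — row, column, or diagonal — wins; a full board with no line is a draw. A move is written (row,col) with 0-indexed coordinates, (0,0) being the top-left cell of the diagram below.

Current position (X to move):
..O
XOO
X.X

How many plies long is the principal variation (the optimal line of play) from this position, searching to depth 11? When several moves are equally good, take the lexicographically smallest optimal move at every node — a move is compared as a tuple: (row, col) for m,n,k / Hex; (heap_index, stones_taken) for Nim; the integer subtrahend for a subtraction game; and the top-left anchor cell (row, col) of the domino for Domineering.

PV length from [..O/XOO/X.X]: 1 ply

ply 1, X at ..O/XOO/X.X | (0,0)=+1→X.O/XOO/X.X*; (0,1)=+1→.XO/XOO/X.X; (2,1)=+1→..O/XOO/XXX
ply 2: X.O/XOO/X.X is terminal -1 (O); from ..O/XOO/X.X depth 11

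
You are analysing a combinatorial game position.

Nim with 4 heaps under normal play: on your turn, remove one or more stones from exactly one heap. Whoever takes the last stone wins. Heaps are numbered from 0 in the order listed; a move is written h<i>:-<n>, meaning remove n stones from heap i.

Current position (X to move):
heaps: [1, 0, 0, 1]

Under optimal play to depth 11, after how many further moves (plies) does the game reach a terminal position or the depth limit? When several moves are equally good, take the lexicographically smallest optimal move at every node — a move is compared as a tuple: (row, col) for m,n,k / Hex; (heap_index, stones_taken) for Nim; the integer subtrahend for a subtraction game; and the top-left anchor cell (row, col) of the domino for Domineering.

PV length from [(1,0,0,1)]: 2 plies

[(1,0,0,1)] X move#1: h0:-1:-1/(0,0,0,1)*, h3:-1:-1/(1,0,0,0)
[(0,0,0,1)] O move#2: h3:-1:+1/(0,0,0,0)*
[(0,0,0,0)] end (terminal -1, X#3); searched (1,0,0,1) to 11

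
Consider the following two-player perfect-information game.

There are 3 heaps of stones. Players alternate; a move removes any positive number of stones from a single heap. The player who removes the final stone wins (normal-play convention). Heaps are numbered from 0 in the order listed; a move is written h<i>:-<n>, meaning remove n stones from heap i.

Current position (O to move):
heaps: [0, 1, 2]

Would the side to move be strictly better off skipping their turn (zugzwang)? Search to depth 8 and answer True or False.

[(0,1,2)] O move#1: h1:-1:-1/(0,0,2), h2:-1:+1/(0,1,1)*, h2:-2:-1/(0,1,0)
[(0,1,1)] X move#2: h1:-1:-1/(0,0,1)*, h2:-1:-1/(0,1,0)
[(0,0,1)] O move#3: h2:-1:+1/(0,0,0)*
[(0,0,0)] end (terminal -1, X#4); searched (0,1,2) to 8
suppose O passes — search the same position with X to move:
pass> [(0,1,2)] X move#1: h1:-1:-1/(0,0,2), h2:-1:+1/(0,1,1)*, h2:-2:-1/(0,1,0)
pass> [(0,1,1)] O move#2: h1:-1:-1/(0,0,1)*, h2:-1:-1/(0,1,0)
pass> [(0,0,1)] X move#3: h2:-1:+1/(0,0,0)*
pass> [(0,0,0)] end (terminal -1, O#4); searched (0,1,2) to 8
for O: play +1, pass -1

zugzwang((0,1,2), O) = False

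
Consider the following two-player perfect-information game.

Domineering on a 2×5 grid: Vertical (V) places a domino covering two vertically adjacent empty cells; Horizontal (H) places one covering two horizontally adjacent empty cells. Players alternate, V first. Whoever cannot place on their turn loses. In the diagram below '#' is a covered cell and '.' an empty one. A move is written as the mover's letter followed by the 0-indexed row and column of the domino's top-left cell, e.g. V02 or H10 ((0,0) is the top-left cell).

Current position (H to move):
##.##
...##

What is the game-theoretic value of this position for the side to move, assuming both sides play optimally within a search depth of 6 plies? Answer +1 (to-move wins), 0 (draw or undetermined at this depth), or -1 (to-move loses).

value(##.##/...##, H) = +1

ply 1, H at ##.##/...## | H10=-1→##.##/##.##; H11=+1→##.##/.####*
ply 2: ##.##/.#### is terminal -1 (V); from ##.##/...## depth 6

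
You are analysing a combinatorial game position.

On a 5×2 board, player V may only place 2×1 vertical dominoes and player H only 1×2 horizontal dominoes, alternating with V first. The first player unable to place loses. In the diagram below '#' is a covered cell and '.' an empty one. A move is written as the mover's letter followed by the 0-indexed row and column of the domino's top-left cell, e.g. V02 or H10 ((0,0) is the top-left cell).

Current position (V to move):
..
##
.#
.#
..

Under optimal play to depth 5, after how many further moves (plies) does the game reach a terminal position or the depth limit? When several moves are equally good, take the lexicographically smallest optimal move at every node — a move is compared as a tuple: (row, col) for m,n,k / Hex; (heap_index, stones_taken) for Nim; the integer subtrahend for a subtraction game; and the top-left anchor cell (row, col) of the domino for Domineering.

PV length from [../##/.#/.#/..]: 2 plies

ply 1, V at ../##/.#/.#/.. | V20=-1→../##/##/##/..*; V30=-1→../##/.#/##/#.
ply 2, H at ../##/##/##/.. | H00=+1→##/##/##/##/..*; H40=+1→../##/##/##/##
ply 3: ##/##/##/##/.. is terminal -1 (V); from ../##/.#/.#/.. depth 5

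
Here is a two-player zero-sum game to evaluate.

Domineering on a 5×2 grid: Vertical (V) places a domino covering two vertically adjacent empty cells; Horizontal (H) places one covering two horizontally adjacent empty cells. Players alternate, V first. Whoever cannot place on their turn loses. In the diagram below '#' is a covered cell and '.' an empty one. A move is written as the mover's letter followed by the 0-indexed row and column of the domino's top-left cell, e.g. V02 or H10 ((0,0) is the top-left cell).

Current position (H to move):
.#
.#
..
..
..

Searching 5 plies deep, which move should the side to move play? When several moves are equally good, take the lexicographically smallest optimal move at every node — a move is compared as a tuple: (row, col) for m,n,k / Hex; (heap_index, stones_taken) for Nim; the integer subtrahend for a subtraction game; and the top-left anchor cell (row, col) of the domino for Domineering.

[.#/.#/../../..] H move#1: H20:-1/.#/.#/##/../.., H30:+1/.#/.#/../##/..*, H40:-1/.#/.#/../../##
[.#/.#/../##/..] V move#2: V00:-1/##/##/../##/..*, V10:-1/.#/##/#./##/..
[##/##/../##/..] H move#3: H20:+1/##/##/##/##/..*, H40:+1/##/##/../##/##
[##/##/##/##/..] end (terminal -1, V#4); searched .#/.#/../../.. to 5

H's best at [.#/.#/../../..]: H30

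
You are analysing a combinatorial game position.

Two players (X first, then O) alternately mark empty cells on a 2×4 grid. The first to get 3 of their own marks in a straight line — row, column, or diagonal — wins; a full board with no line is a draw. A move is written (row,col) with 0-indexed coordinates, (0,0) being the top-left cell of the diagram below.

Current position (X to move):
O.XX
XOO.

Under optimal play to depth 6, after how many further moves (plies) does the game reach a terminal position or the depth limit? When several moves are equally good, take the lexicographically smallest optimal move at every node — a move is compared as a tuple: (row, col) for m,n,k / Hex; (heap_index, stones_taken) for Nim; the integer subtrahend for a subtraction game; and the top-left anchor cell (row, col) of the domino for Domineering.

PV length from [O.XX/XOO.]: 1 ply

p1 X@[O.XX/XOO.]: (0,1)[OXXX/XOO.]+1* (1,3)[O.XX/XOOX]+0
p2 O@[OXXX/XOO.] terminal -1; root [O.XX/XOO.] d6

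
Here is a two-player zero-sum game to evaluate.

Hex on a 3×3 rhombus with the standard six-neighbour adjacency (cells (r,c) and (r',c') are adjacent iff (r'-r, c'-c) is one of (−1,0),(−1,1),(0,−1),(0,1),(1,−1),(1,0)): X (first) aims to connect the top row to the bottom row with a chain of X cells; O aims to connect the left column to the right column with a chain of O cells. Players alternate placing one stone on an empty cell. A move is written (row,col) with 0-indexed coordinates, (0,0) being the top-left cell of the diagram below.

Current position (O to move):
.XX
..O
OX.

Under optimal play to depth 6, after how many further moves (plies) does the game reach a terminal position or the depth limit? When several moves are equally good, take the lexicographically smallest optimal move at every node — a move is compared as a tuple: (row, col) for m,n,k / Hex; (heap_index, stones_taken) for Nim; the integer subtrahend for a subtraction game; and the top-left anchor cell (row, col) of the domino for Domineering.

PV length from [.XX/..O/OX.]: 1 ply

ply 1, O at .XX/..O/OX. | (0,0)=-1→OXX/..O/OX.; (1,0)=-1→.XX/O.O/OX.; (1,1)=+1→.XX/.OO/OX.*; (2,2)=-1→.XX/..O/OXO
ply 2: .XX/.OO/OX. is terminal -1 (X); from .XX/..O/OX. depth 6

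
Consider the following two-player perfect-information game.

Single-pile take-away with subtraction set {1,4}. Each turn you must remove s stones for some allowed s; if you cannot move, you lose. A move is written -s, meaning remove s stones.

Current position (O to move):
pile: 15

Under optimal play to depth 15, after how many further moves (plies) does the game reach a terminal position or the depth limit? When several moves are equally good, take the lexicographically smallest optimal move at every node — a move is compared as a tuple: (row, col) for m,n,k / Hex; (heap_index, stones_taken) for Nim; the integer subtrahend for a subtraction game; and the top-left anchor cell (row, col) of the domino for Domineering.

[15] O move#1: -1:-1/14*, -4:-1/11
[14] X move#2: -1:-1/13, -4:+1/10*
[10] O move#3: -1:-1/9*, -4:-1/6
[9] X move#4: -1:-1/8, -4:+1/5*
[5] O move#5: -1:-1/4*, -4:-1/1
[4] X move#6: -1:-1/3, -4:+1/0*
[0] end (terminal -1, O#7); searched 15 to 15

PV length from [15]: 6 plies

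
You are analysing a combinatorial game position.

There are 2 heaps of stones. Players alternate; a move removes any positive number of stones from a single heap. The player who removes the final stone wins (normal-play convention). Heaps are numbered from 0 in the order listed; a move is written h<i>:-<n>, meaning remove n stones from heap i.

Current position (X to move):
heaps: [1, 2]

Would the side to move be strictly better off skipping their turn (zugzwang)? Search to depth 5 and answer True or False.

p1 X@[(1,2)]: h0:-1[(0,2)]-1 h1:-1[(1,1)]+1* h1:-2[(1,0)]-1
p2 O@[(1,1)]: h0:-1[(0,1)]-1* h1:-1[(1,0)]-1
p3 X@[(0,1)]: h1:-1[(0,0)]+1*
p4 O@[(0,0)] terminal -1; root [(1,2)] d5
suppose X passes — search the same position with O to move:
pass> p1 O@[(1,2)]: h0:-1[(0,2)]-1 h1:-1[(1,1)]+1* h1:-2[(1,0)]-1
pass> p2 X@[(1,1)]: h0:-1[(0,1)]-1* h1:-1[(1,0)]-1
pass> p3 O@[(0,1)]: h1:-1[(0,0)]+1*
pass> p4 X@[(0,0)] terminal -1; root [(1,2)] d5
for X: play +1, pass -1

zugzwang((1,2), X) = False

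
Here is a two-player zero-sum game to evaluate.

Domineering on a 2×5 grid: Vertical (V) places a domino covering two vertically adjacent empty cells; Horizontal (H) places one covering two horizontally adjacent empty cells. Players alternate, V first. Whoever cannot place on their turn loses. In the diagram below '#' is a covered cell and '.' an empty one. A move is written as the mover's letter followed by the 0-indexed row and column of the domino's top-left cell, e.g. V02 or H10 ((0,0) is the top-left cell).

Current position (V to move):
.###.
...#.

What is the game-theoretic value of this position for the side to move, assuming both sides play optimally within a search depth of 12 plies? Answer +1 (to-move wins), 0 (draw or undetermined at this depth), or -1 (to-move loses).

[.###./...#.] V move#1: V00:+1/####./#..#.*, V04:-1/.####/...##
[####./#..#.] H move#2: H11:-1/####./####.*
[####./####.] V move#3: V04:+1/#####/#####*
[#####/#####] end (terminal -1, H#4); searched .###./...#. to 12

value(.###./...#., V) = +1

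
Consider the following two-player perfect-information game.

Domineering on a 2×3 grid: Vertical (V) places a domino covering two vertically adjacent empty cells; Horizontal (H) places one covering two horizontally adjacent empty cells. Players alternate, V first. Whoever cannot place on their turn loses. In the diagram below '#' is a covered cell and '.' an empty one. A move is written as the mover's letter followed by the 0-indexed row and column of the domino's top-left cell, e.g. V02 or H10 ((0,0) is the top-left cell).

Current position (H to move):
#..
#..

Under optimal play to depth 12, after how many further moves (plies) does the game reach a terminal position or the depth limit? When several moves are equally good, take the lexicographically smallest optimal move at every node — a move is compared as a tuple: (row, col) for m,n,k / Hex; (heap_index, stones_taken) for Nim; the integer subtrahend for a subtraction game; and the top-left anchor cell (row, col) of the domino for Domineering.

p1 H@[#../#..]: H01[###/#..]+1* H11[#../###]+1
p2 V@[###/#..] terminal -1; root [#../#..] d12

PV length from [#../#..]: 1 ply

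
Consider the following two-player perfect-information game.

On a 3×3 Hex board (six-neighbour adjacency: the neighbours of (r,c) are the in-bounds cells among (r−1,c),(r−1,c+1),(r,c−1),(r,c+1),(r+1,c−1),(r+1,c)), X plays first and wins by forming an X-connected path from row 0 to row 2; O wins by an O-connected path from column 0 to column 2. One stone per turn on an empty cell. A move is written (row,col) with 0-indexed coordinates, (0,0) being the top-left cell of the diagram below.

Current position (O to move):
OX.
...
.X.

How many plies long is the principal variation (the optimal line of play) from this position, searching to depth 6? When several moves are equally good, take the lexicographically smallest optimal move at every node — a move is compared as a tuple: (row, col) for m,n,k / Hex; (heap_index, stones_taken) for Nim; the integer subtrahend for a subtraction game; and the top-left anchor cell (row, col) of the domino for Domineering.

PV length from [OX./.../.X.]: 5 plies

p1 O@[OX./.../.X.]: (0,2)[OXO/.../.X.]-1 (1,0)[OX./O../.X.]-1 (1,1)[OX./.O./.X.]+1* (1,2)[OX./..O/.X.]-1 (2,0)[OX./.../OX.]-1 (2,2)[OX./.../.XO]-1
p2 X@[OX./.O./.X.]: (0,2)[OXX/.O./.X.]-1* (1,0)[OX./XO./.X.]-1 (1,2)[OX./.OX/.X.]-1 (2,0)[OX./.O./XX.]-1 (2,2)[OX./.O./.XX]-1
p3 O@[OXX/.O./.X.]: (1,0)[OXX/OO./.X.]-1 (1,2)[OXX/.OO/.X.]+1* (2,0)[OXX/.O./OX.]-1 (2,2)[OXX/.O./.XO]-1
p4 X@[OXX/.OO/.X.]: (1,0)[OXX/XOO/.X.]-1* (2,0)[OXX/.OO/XX.]-1 (2,2)[OXX/.OO/.XX]-1
p5 O@[OXX/XOO/.X.]: (2,0)[OXX/XOO/OX.]+1* (2,2)[OXX/XOO/.XO]-1
p6 X@[OXX/XOO/OX.] terminal -1; root [OX./.../.X.] d6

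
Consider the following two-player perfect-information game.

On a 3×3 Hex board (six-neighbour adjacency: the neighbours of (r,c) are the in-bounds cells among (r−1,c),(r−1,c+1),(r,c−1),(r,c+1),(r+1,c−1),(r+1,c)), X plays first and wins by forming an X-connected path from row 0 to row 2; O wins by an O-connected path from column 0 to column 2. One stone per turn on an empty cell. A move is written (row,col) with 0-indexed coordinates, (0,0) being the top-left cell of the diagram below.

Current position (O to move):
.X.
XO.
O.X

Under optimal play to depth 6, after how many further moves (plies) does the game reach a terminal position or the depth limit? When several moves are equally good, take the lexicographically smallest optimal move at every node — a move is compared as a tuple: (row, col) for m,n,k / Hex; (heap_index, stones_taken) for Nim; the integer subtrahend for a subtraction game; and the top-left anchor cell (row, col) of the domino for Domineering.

PV length from [.X./XO./O.X]: 3 plies

ply 1, O at .X./XO./O.X | (0,0)=+1→OX./XO./O.X*; (0,2)=+1→.XO/XO./O.X; (1,2)=+1→.X./XOO/O.X; (2,1)=+1→.X./XO./OOX
ply 2, X at OX./XO./O.X | (0,2)=-1→OXX/XO./O.X*; (1,2)=-1→OX./XOX/O.X; (2,1)=-1→OX./XO./OXX
ply 3, O at OXX/XO./O.X | (1,2)=+1→OXX/XOO/O.X*; (2,1)=-1→OXX/XO./OOX
ply 4: OXX/XOO/O.X is terminal -1 (X); from .X./XO./O.X depth 6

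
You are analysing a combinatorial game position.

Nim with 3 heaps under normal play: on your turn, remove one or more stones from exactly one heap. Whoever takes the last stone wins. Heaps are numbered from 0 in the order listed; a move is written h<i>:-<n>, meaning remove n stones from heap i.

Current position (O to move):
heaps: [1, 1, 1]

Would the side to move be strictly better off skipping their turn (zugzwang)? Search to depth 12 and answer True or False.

[(1,1,1)] O move#1: h0:-1:+1/(0,1,1)*, h1:-1:+1/(1,0,1), h2:-1:+1/(1,1,0)
[(0,1,1)] X move#2: h1:-1:-1/(0,0,1)*, h2:-1:-1/(0,1,0)
[(0,0,1)] O move#3: h2:-1:+1/(0,0,0)*
[(0,0,0)] end (terminal -1, X#4); searched (1,1,1) to 12
suppose O passes — search the same position with X to move:
pass> [(1,1,1)] X move#1: h0:-1:+1/(0,1,1)*, h1:-1:+1/(1,0,1), h2:-1:+1/(1,1,0)
pass> [(0,1,1)] O move#2: h1:-1:-1/(0,0,1)*, h2:-1:-1/(0,1,0)
pass> [(0,0,1)] X move#3: h2:-1:+1/(0,0,0)*
pass> [(0,0,0)] end (terminal -1, O#4); searched (1,1,1) to 12
for O: play +1, pass -1

zugzwang((1,1,1), O) = False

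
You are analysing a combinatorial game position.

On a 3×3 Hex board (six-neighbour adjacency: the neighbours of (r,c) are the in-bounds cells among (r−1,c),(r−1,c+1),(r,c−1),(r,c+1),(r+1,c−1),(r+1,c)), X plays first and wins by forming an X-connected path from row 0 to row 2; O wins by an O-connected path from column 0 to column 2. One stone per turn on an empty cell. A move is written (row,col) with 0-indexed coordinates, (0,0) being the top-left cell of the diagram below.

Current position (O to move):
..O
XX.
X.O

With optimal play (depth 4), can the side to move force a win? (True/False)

[..O/XX./X.O] O move#1: (0,0):-1/O.O/XX./X.O*, (0,1):-1/.OO/XX./X.O, (1,2):-1/..O/XXO/X.O, (2,1):-1/..O/XX./XOO
[O.O/XX./X.O] X move#2: (0,1):+1/OXO/XX./X.O*, (1,2):-1/O.O/XXX/X.O, (2,1):-1/O.O/XX./XXO
[OXO/XX./X.O] end (terminal -1, O#3); searched ..O/XX./X.O to 4

O winning at [..O/XX./X.O]: False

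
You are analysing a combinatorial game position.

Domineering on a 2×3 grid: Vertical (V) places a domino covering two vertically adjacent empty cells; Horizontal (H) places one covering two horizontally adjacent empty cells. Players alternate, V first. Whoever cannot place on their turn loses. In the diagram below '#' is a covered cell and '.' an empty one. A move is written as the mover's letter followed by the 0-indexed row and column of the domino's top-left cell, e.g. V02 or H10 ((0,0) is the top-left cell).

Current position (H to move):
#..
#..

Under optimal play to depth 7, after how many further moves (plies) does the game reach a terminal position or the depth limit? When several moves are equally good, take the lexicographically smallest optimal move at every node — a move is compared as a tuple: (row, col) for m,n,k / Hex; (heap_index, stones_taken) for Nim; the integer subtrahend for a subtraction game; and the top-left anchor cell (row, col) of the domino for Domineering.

PV length from [#../#..]: 1 ply

ply 1, H at #../#.. | H01=+1→###/#..*; H11=+1→#../###
ply 2: ###/#.. is terminal -1 (V); from #../#.. depth 7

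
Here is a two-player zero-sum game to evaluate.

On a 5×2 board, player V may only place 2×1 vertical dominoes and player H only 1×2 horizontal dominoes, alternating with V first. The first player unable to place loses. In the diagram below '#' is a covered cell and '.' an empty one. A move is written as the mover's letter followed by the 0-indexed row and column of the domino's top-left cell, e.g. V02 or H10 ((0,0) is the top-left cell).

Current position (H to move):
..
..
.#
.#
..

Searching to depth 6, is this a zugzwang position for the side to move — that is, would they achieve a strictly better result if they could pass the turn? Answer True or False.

zugzwang(../../.#/.#/.., H) = False

ply 1, H at ../../.#/.#/.. | H00=+1→##/../.#/.#/..*; H10=+1→../##/.#/.#/..; H40=-1→../../.#/.#/##
ply 2, V at ##/../.#/.#/.. | V10=-1→##/#./##/.#/..*; V20=-1→##/../##/##/..; V30=-1→##/../.#/##/#.
ply 3, H at ##/#./##/.#/.. | H40=+1→##/#./##/.#/##*
ply 4: ##/#./##/.#/## is terminal -1 (V); from ../../.#/.#/.. depth 6
suppose H passes — search the same position with V to move:
pass> ply 1, V at ../../.#/.#/.. | V00=+1→#./#./.#/.#/..*; V01=+1→.#/.#/.#/.#/..; V10=+1→../#./##/.#/..; V20=-1→../../##/##/..; V30=-1→../../.#/##/#.
pass> ply 2, H at #./#./.#/.#/.. | H40=-1→#./#./.#/.#/##*
pass> ply 3, V at #./#./.#/.#/## | V01=+1→##/##/.#/.#/##*; V20=+1→#./#./##/##/##
pass> ply 4: ##/##/.#/.#/## is terminal -1 (H); from ../../.#/.#/.. depth 6
for H: play +1, pass -1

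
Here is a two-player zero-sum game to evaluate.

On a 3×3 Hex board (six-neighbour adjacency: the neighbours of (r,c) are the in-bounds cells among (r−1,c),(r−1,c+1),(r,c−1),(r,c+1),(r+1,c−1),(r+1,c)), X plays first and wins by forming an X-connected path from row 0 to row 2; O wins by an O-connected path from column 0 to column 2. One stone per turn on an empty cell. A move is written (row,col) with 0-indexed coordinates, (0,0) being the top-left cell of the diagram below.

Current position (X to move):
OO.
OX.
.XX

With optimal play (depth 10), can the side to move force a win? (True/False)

ply 1, X at OO./OX./.XX | (0,2)=+1→OOX/OX./.XX*; (1,2)=-1→OO./OXX/.XX; (2,0)=-1→OO./OX./XXX
ply 2: OOX/OX./.XX is terminal -1 (O); from OO./OX./.XX depth 10

X winning at [OO./OX./.XX]: True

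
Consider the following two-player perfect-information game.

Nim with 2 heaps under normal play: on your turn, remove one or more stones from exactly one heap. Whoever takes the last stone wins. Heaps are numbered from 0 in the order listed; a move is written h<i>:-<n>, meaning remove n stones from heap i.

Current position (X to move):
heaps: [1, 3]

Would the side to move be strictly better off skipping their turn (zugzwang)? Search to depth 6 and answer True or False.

zugzwang((1,3), X) = False

ply 1, X at (1,3) | h0:-1=-1→(0,3); h1:-1=-1→(1,2); h1:-2=+1→(1,1)*; h1:-3=-1→(1,0)
ply 2, O at (1,1) | h0:-1=-1→(0,1)*; h1:-1=-1→(1,0)
ply 3, X at (0,1) | h1:-1=+1→(0,0)*
ply 4: (0,0) is terminal -1 (O); from (1,3) depth 6
pass branch (O moves first from the same position):
  | ply 1, O at (1,3) | h0:-1=-1→(0,3); h1:-1=-1→(1,2); h1:-2=+1→(1,1)*; h1:-3=-1→(1,0)
  | ply 2, X at (1,1) | h0:-1=-1→(0,1)*; h1:-1=-1→(1,0)
  | ply 3, O at (0,1) | h1:-1=+1→(0,0)*
  | ply 4: (0,0) is terminal -1 (X); from (1,3) depth 6
X moving scores +1; X passing scores -1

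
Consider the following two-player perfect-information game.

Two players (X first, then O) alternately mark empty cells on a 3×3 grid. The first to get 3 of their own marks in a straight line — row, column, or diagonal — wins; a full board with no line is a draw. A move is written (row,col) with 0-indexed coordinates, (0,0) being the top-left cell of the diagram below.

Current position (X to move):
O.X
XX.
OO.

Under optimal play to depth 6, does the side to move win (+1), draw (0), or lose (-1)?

[O.X/XX./OO.] X move#1: (0,1):-1/OXX/XX./OO., (1,2):+1/O.X/XXX/OO.*, (2,2):+0/O.X/XX./OOX
[O.X/XXX/OO.] end (terminal -1, O#2); searched O.X/XX./OO. to 6

value(O.X/XX./OO., X) = +1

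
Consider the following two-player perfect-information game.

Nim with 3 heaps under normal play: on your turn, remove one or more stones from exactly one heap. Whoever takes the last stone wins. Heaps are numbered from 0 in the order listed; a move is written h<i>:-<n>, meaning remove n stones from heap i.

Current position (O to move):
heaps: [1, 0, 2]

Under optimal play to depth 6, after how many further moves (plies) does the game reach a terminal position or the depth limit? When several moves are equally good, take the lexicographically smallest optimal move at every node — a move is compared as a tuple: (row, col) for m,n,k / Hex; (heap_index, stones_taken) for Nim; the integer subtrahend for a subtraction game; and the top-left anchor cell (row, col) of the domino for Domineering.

p1 O@[(1,0,2)]: h0:-1[(0,0,2)]-1 h2:-1[(1,0,1)]+1* h2:-2[(1,0,0)]-1
p2 X@[(1,0,1)]: h0:-1[(0,0,1)]-1* h2:-1[(1,0,0)]-1
p3 O@[(0,0,1)]: h2:-1[(0,0,0)]+1*
p4 X@[(0,0,0)] terminal -1; root [(1,0,2)] d6

PV length from [(1,0,2)]: 3 plies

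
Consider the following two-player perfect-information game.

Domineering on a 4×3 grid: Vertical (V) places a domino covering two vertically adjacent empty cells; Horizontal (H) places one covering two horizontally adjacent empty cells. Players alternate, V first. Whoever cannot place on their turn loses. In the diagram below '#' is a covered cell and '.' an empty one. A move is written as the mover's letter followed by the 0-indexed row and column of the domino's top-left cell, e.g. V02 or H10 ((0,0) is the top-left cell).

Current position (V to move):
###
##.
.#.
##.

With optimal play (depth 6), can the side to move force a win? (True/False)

V winning at [###/##./.#./##.]: True

[###/##./.#./##.] V move#1: V12:+1/###/###/.##/##.*, V22:+1/###/##./.##/###
[###/###/.##/##.] end (terminal -1, H#2); searched ###/##./.#./##. to 6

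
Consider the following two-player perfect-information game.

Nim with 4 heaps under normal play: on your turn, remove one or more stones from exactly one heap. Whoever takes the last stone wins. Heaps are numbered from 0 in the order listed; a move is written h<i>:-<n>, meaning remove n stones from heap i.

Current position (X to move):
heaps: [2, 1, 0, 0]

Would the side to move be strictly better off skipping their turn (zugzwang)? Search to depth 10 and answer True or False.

zugzwang((2,1,0,0), X) = False

p1 X@[(2,1,0,0)]: h0:-1[(1,1,0,0)]+1* h0:-2[(0,1,0,0)]-1 h1:-1[(2,0,0,0)]-1
p2 O@[(1,1,0,0)]: h0:-1[(0,1,0,0)]-1* h1:-1[(1,0,0,0)]-1
p3 X@[(0,1,0,0)]: h1:-1[(0,0,0,0)]+1*
p4 O@[(0,0,0,0)] terminal -1; root [(2,1,0,0)] d10
suppose X passes — search the same position with O to move:
pass> p1 O@[(2,1,0,0)]: h0:-1[(1,1,0,0)]+1* h0:-2[(0,1,0,0)]-1 h1:-1[(2,0,0,0)]-1
pass> p2 X@[(1,1,0,0)]: h0:-1[(0,1,0,0)]-1* h1:-1[(1,0,0,0)]-1
pass> p3 O@[(0,1,0,0)]: h1:-1[(0,0,0,0)]+1*
pass> p4 X@[(0,0,0,0)] terminal -1; root [(2,1,0,0)] d10
for X: play +1, pass -1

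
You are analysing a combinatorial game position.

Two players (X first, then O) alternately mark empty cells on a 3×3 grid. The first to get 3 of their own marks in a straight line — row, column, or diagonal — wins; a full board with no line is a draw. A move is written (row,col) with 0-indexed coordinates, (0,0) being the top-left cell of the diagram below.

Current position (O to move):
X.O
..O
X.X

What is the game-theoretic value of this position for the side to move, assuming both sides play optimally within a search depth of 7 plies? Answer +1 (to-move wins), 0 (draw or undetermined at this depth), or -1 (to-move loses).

ply 1, O at X.O/..O/X.X | (0,1)=-1→XOO/..O/X.X*; (1,0)=-1→X.O/O.O/X.X; (1,1)=-1→X.O/.OO/X.X; (2,1)=-1→X.O/..O/XOX
ply 2, X at XOO/..O/X.X | (1,0)=+1→XOO/X.O/X.X*; (1,1)=+1→XOO/.XO/X.X; (2,1)=+1→XOO/..O/XXX
ply 3: XOO/X.O/X.X is terminal -1 (O); from X.O/..O/X.X depth 7

value(X.O/..O/X.X, O) = -1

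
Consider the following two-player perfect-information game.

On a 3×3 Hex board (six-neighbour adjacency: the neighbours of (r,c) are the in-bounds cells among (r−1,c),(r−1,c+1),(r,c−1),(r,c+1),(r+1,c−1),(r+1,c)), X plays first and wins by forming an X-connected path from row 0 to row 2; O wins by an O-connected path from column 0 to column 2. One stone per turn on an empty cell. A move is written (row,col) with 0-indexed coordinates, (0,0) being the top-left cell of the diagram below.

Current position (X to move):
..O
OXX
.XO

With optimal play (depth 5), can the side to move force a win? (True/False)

p1 X@[..O/OXX/.XO]: (0,0)[X.O/OXX/.XO]-1 (0,1)[.XO/OXX/.XO]+1* (2,0)[..O/OXX/XXO]-1
p2 O@[.XO/OXX/.XO] terminal -1; root [..O/OXX/.XO] d5

X winning at [..O/OXX/.XO]: True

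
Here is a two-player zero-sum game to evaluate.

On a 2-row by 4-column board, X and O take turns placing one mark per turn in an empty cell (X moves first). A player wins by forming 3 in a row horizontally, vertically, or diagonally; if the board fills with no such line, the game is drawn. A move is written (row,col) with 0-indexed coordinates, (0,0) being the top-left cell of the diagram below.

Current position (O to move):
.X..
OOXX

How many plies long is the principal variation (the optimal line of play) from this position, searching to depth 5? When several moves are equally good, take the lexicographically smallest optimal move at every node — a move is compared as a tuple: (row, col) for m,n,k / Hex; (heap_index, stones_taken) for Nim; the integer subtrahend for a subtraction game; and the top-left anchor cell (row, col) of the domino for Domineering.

PV length from [.X../OOXX]: 3 plies

p1 O@[.X../OOXX]: (0,0)[OX../OOXX]+0* (0,2)[.XO./OOXX]+0 (0,3)[.X.O/OOXX]+0
p2 X@[OX../OOXX]: (0,2)[OXX./OOXX]+0* (0,3)[OX.X/OOXX]+0
p3 O@[OXX./OOXX]: (0,3)[OXXO/OOXX]+0*
p4 X@[OXXO/OOXX] terminal +0; root [.X../OOXX] d5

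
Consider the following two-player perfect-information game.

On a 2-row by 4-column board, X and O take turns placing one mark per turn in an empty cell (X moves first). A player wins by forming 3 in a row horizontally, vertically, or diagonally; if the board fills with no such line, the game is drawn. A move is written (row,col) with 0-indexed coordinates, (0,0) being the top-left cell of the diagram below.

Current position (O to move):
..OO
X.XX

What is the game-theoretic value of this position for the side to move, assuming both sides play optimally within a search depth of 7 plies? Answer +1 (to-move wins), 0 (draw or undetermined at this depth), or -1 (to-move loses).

value(..OO/X.XX, O) = +1

p1 O@[..OO/X.XX]: (0,0)[O.OO/X.XX]-1 (0,1)[.OOO/X.XX]+1* (1,1)[..OO/XOXX]+0
p2 X@[.OOO/X.XX] terminal -1; root [..OO/X.XX] d7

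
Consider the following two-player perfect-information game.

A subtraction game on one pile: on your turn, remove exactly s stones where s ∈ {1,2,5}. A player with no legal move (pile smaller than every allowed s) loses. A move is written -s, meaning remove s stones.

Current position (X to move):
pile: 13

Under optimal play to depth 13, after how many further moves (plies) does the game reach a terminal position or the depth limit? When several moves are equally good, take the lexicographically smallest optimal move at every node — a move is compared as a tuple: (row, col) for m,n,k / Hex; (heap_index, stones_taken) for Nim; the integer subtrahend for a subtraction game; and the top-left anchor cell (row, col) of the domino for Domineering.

ply 1, X at 13 | -1=+1→12*; -2=-1→11; -5=-1→8
ply 2, O at 12 | -1=-1→11*; -2=-1→10; -5=-1→7
ply 3, X at 11 | -1=-1→10; -2=+1→9*; -5=+1→6
ply 4, O at 9 | -1=-1→8*; -2=-1→7; -5=-1→4
ply 5, X at 8 | -1=-1→7; -2=+1→6*; -5=+1→3
ply 6, O at 6 | -1=-1→5*; -2=-1→4; -5=-1→1
ply 7, X at 5 | -1=-1→4; -2=+1→3*; -5=+1→0
ply 8, O at 3 | -1=-1→2*; -2=-1→1
ply 9, X at 2 | -1=-1→1; -2=+1→0*
ply 10: 0 is terminal -1 (O); from 13 depth 13

PV length from [13]: 9 plies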